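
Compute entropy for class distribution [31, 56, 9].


Probabilities: [31/96, 56/96, 9/96] ≈ [0.3229, 0.5833, 0.0938]
H = -((31/96)·log₂(31/96) + (56/96)·log₂(56/96) + (9/96)·log₂(9/96))
  = 1.3004 bits

1.3004 bits


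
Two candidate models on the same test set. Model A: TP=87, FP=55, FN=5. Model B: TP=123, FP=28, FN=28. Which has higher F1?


Model A: P=87/142=0.6127, R=87/92=0.9457, F1=2PR/(P+R)=2TP/(2TP+FP+FN)=174/234=0.7436
Model B: P=123/151=0.8146, R=123/151=0.8146, F1=2PR/(P+R)=2TP/(2TP+FP+FN)=246/302=0.8146
0.7436 < 0.8146 → Model B

Model B


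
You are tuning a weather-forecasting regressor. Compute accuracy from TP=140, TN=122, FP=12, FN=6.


Accuracy = (TP+TN)/(TP+TN+FP+FN)
= (140+122)/(280)
= 262/280 = 93.57%

93.57%


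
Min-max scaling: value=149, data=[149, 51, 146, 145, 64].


min=51, max=149
(149-51)/(149-51) = 98/98 = 1.0

1.0


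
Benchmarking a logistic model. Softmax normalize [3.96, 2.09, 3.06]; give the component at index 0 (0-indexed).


Exponentials: e^3.96=52.4573, e^2.09=8.0849, e^3.06=21.3276
Sum = 81.8698
Softmax = [0.6407, 0.0988, 0.2605]
p[0] = 52.4573/81.8698 = 0.6407

0.6407


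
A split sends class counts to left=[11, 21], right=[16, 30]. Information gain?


Parent = [27, 51], H_parent = 0.9306
H_left = 0.9284 (n=32), H_right = 0.9321 (n=46)
H_children = (32/78)·0.9284 + (46/78)·0.9321 = 0.9306
IG = 0.9306 - 0.9306 = 0.0

0.0


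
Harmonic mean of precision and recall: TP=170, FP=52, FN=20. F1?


Precision = 170/222 = 0.7658
Recall = 170/190 = 0.8947
F1 = 2·P·R/(P+R) = 2·TP/(2·TP+FP+FN) = 340/(340+52+20) = 340/412 = 0.8252

0.8252


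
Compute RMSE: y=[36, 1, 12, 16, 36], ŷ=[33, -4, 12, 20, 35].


MSE = 51/5 = 10.2
RMSE = √(51/5) = 3.1937

3.1937


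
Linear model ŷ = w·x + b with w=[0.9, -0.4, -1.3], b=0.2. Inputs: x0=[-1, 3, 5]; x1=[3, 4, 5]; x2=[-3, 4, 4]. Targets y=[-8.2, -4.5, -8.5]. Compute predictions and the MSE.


ŷ0 = (0.9)·(-1) + (-0.4)·(3) + (-1.3)·(5) + 0.2 = -8.4
ŷ1 = (0.9)·(3) + (-0.4)·(4) + (-1.3)·(5) + 0.2 = -5.2
ŷ2 = (0.9)·(-3) + (-0.4)·(4) + (-1.3)·(4) + 0.2 = -9.3
errors² = [0.04, 0.49, 0.64]
MSE = 1.1700/3 = 0.39

0.39


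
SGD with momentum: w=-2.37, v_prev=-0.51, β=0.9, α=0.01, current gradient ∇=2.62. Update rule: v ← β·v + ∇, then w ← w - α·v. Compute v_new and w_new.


v_new = 0.9·-0.51 + 2.62 = -0.459 + 2.62 = 2.161
w_new = -2.37 - 0.01·2.161 = -2.37 - 0.02161 = -2.39161

v_new=2.161, w_new=-2.39161


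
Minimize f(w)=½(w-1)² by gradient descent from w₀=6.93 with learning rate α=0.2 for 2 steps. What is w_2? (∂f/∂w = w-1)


step 1: grad = 6.93-1 = 5.93; w = 6.93 - 0.2·(5.93) = 5.744
step 2: grad = 5.744-1 = 4.744; w = 5.744 - 0.2·(4.744) = 4.7952

4.7952


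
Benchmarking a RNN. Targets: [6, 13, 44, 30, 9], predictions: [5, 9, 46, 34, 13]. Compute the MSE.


Squared errors: (6-5)²=1, (13-9)²=16, (44-46)²=4, (30-34)²=16, (9-13)²=16
Sum = 53
MSE = 53/5 = 53/5

53/5


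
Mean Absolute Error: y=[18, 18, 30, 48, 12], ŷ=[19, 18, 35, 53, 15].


Absolute errors: |18-19|=1, |18-18|=0, |30-35|=5, |48-53|=5, |12-15|=3
Sum = 14
MAE = 14/5 = 14/5

14/5


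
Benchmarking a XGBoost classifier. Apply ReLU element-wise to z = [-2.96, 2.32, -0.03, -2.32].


ReLU(-2.96) = max(0, -2.96) = 0.0
ReLU(2.32) = max(0, 2.32) = 2.32
ReLU(-0.03) = max(0, -0.03) = 0.0
ReLU(-2.32) = max(0, -2.32) = 0.0
result = [0.0, 2.32, 0.0, 0.0]

[0.0, 2.32, 0.0, 0.0]


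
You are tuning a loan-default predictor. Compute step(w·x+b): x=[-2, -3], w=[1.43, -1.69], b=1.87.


z = (-2)·(1.43) + (-3)·(-1.69) + 1.87
  = 4.08
step(z) = 1 (z≥0)

1


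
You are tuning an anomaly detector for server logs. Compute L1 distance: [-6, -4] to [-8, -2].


d = |-6+ 8| + |-4+ 2|
  = 2 + 2
  = 4

4


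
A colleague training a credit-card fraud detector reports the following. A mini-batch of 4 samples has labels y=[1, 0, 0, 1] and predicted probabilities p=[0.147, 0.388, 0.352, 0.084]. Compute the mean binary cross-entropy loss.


L[0] = -ln(0.147) = 1.9173
L[1] = -ln(1-0.388) = -ln(0.612) = 0.491
L[2] = -ln(1-0.352) = -ln(0.648) = 0.4339
L[3] = -ln(0.084) = 2.4769
mean = (1.9173 + 0.491 + 0.4339 + 2.4769)/4 = 1.3298

1.3298


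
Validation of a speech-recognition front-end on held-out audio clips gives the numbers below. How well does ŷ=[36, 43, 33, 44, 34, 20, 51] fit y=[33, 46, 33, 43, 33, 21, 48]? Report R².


ȳ = 36.7143
SS_res = Σ(y-ŷ)² = 30
SS_tot = Σ(y-ȳ)² = 541.43
R² = 1 - SS_res/SS_tot = 1 - 0.0554 = 0.9446

0.9446


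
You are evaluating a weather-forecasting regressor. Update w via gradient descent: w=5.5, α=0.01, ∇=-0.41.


w_new = w - α·∇
= 5.5 - 0.01·-0.41
= 5.5 + 0.0041
= 5.5041

5.5041


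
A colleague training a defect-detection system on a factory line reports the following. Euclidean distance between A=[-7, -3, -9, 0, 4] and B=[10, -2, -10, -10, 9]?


d = √((-7-10)² + (-3+ 2)² + (-9+ 10)² + (0+ 10)² + (4-9)²)
  = √(289 + 1 + 1 + 100 + 25)
  = √416 = 20.3961

20.3961


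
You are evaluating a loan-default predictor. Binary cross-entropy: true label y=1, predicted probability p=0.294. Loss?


BCE = -[y·ln(p) + (1-y)·ln(1-p)]
= -1·ln(0.294) - 0
= -ln(0.294) = 1.2242

1.2242


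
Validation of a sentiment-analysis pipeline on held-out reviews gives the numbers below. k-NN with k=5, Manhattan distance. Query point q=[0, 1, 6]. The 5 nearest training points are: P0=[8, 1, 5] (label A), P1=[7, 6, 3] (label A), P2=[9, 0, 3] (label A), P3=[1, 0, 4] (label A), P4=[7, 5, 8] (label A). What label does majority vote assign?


d(q,P0) = 9  (label A)
d(q,P1) = 15  (label A)
d(q,P2) = 13  (label A)
d(q,P3) = 4  (label A)
d(q,P4) = 13  (label A)
Votes: A=5, B=0
Majority → A

A


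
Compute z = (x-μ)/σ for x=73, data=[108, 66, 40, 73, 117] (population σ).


μ = 80.8, σ = 28.2659
z = (73 - 80.8)/28.2659 = -0.276

-0.276


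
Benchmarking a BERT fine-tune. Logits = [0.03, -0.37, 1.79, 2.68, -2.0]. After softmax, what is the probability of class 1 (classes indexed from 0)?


Exponentials: e^0.03=1.0305, e^-0.37=0.6907, e^1.79=5.9895, e^2.68=14.5851, e^-2.0=0.1353
Sum = 22.4311
Softmax = [0.0459, 0.0308, 0.267, 0.6502, 0.006]
p[1] = 0.6907/22.4311 = 0.0308

0.0308


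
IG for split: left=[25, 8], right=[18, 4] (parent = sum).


Parent = [43, 12], H_parent = 0.7568
H_left = 0.799 (n=33), H_right = 0.684 (n=22)
H_children = (33/55)·0.799 + (22/55)·0.684 = 0.753
IG = 0.7568 - 0.753 = 0.0038

0.0038


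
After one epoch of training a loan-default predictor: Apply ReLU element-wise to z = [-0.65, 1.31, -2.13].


ReLU(-0.65) = max(0, -0.65) = 0.0
ReLU(1.31) = max(0, 1.31) = 1.31
ReLU(-2.13) = max(0, -2.13) = 0.0
result = [0.0, 1.31, 0.0]

[0.0, 1.31, 0.0]


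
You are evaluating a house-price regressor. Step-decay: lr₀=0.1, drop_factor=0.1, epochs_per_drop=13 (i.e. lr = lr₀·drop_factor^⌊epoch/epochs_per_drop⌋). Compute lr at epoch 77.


n_drops = ⌊77/13⌋ = 5
lr = 0.1·0.1^5 = 0.1·0.00001 = 0.000001

0.000001


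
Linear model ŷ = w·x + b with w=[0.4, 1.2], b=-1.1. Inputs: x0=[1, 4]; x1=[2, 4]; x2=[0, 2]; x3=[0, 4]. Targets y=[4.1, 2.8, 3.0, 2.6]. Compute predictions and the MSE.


ŷ0 = (0.4)·(1) + (1.2)·(4) - 1.1 = 4.1
ŷ1 = (0.4)·(2) + (1.2)·(4) - 1.1 = 4.5
ŷ2 = (0.4)·(0) + (1.2)·(2) - 1.1 = 1.3
ŷ3 = (0.4)·(0) + (1.2)·(4) - 1.1 = 3.7
errors² = [0.0, 2.89, 2.89, 1.21]
MSE = 6.9900/4 = 1.7475

1.7475


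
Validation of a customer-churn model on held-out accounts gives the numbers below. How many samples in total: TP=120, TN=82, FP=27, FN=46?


Total = TP + TN + FP + FN
= 120 + 82 + 27 + 46
= 275
(Predicted positive: 147, predicted negative: 128)

275


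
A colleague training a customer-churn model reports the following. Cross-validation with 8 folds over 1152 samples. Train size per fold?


Fold size = 1152/8 = 144
Training per fold = 1152 - 144 = 1008

1008


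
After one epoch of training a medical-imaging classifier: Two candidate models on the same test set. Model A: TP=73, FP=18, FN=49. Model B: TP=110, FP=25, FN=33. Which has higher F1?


Model A: P=73/91=0.8022, R=73/122=0.5984, F1=2PR/(P+R)=2TP/(2TP+FP+FN)=146/213=0.6854
Model B: P=110/135=0.8148, R=110/143=0.7692, F1=2PR/(P+R)=2TP/(2TP+FP+FN)=220/278=0.7914
0.6854 < 0.7914 → Model B

Model B


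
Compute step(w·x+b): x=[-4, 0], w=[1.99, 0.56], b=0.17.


z = (-4)·(1.99) + (0)·(0.56) + 0.17
  = -7.79
step(z) = 0 (z<0)

0


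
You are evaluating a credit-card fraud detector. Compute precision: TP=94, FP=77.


Precision = TP/(TP+FP)
= 94/(94+77)
= 94/171 = 54.97%

54.97%


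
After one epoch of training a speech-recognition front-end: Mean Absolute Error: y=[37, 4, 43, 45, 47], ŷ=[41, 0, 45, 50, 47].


Absolute errors: |37-41|=4, |4-0|=4, |43-45|=2, |45-50|=5, |47-47|=0
Sum = 15
MAE = 15/5 = 3

3


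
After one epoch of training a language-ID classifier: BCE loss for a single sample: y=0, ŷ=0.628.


BCE = -[y·ln(p) + (1-y)·ln(1-p)]
= -0 - 1·ln(1-0.628)
= -ln(0.372) = 0.9889

0.9889


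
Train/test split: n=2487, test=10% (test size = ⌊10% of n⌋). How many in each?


Test = ⌊2487·10/100⌋ = 248
Train = 2487 - 248 = 2239

Train: 2239, Test: 248


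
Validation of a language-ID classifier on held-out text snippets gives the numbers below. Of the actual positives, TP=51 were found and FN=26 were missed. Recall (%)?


Recall = TP/(TP+FN)
= 51/(51+26)
= 51/77 = 66.23%

66.23%


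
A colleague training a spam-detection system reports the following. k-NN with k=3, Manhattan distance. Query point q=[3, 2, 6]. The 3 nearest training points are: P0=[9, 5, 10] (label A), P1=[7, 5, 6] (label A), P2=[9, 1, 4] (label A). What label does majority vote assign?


d(q,P0) = 13  (label A)
d(q,P1) = 7  (label A)
d(q,P2) = 9  (label A)
Votes: A=3, B=0
Majority → A

A


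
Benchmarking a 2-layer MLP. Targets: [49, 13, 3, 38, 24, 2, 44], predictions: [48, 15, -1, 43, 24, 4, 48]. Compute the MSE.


Squared errors: (49-48)²=1, (13-15)²=4, (3+ 1)²=16, (38-43)²=25, (24-24)²=0, (2-4)²=4, (44-48)²=16
Sum = 66
MSE = 66/7 = 66/7

66/7


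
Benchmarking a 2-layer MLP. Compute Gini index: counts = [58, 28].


Probabilities: [58/86, 28/86] ≈ [0.6744, 0.3256]
Σpᵢ² = (3364 + 784)/86² = 4148/7396
Gini = 1 - Σpᵢ² = 1 - 4148/7396 = 0.4392

0.4392


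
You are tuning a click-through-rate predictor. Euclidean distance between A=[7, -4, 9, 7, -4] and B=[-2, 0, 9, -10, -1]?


d = √((7+ 2)² + (-4-0)² + (9-9)² + (7+ 10)² + (-4+ 1)²)
  = √(81 + 16 + 0 + 289 + 9)
  = √395 = 19.8746

19.8746


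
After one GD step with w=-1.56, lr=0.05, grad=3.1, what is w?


w_new = w - α·∇
= -1.56 - 0.05·3.1
= -1.56 - 0.155
= -1.715

-1.715


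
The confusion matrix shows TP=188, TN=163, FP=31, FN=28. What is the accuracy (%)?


Accuracy = (TP+TN)/(TP+TN+FP+FN)
= (188+163)/(410)
= 351/410 = 85.61%

85.61%


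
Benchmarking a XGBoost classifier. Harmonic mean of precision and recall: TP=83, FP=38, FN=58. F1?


Precision = 83/121 = 0.686
Recall = 83/141 = 0.5887
F1 = 2·P·R/(P+R) = 2·TP/(2·TP+FP+FN) = 166/(166+38+58) = 166/262 = 0.6336

0.6336


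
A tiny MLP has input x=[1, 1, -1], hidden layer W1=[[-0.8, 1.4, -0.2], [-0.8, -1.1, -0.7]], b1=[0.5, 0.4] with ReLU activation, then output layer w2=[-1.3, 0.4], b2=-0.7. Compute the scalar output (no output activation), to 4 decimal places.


z1[0] = (-0.8)·(1) + (1.4)·(1) + (-0.2)·(-1) + 0.5 = 1.3
z1[1] = (-0.8)·(1) + (-1.1)·(1) + (-0.7)·(-1) + 0.4 = -0.8
h = ReLU(z1) = [1.3, 0.0]
output = (-1.3)·(1.3) + (0.4)·(0.0) - 0.7 = -2.39

-2.39


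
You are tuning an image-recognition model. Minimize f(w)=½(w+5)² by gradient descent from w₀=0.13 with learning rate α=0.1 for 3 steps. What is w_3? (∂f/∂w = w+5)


step 1: grad = 0.13+5 = 5.13; w = 0.13 - 0.1·(5.13) = -0.383
step 2: grad = -0.383+5 = 4.617; w = -0.383 - 0.1·(4.617) = -0.8447
step 3: grad = -0.8447+5 = 4.1553; w = -0.8447 - 0.1·(4.1553) = -1.26023

-1.26023


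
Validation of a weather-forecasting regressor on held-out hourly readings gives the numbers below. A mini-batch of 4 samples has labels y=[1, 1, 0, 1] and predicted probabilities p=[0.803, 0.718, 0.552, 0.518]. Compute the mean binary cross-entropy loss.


L[0] = -ln(0.803) = 0.2194
L[1] = -ln(0.718) = 0.3313
L[2] = -ln(1-0.552) = -ln(0.448) = 0.803
L[3] = -ln(0.518) = 0.6578
mean = (0.2194 + 0.3313 + 0.803 + 0.6578)/4 = 0.5029

0.5029


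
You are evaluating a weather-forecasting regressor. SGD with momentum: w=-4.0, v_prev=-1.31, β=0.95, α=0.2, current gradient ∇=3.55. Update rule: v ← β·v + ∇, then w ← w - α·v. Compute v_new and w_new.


v_new = 0.95·-1.31 + 3.55 = -1.2445 + 3.55 = 2.3055
w_new = -4.0 - 0.2·2.3055 = -4.0 - 0.4611 = -4.4611

v_new=2.3055, w_new=-4.4611


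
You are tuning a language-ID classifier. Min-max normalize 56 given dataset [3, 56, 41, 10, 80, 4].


min=3, max=80
(56-3)/(80-3) = 53/77 = 0.6883

0.6883


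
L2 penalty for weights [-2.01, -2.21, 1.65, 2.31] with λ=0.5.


‖w‖₂² = (-2.01)² + (-2.21)² + (1.65)² + (2.31)²
     = 4.0401 + 4.8841 + 2.7225 + 5.3361
     = 16.9828
λ·‖w‖₂² = 0.5·16.9828 = 8.4914

8.4914


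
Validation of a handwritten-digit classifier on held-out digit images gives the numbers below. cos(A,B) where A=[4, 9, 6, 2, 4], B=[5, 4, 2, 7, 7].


A·B = 4·5 + 9·4 + 6·2 + 2·7 + 4·7 = 110
‖A‖ = √153 = 12.3693, ‖B‖ = √143 = 11.9583
cos = 110/(√153·√143) = 110/√21879 = 0.7437

0.7437


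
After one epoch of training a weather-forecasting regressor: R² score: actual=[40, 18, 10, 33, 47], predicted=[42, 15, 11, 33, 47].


ȳ = 29.6
SS_res = Σ(y-ŷ)² = 14
SS_tot = Σ(y-ȳ)² = 941.2
R² = 1 - SS_res/SS_tot = 1 - 0.0149 = 0.9851

0.9851


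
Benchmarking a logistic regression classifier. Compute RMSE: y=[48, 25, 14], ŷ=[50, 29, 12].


MSE = 24/3 = 8
RMSE = √(24/3) = 2.8284

2.8284


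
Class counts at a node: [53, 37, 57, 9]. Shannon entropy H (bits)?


Probabilities: [53/156, 37/156, 57/156, 9/156] ≈ [0.3397, 0.2372, 0.3654, 0.0577]
H = -((53/156)·log₂(53/156) + (37/156)·log₂(37/156) + (57/156)·log₂(57/156) + (9/156)·log₂(9/156))
  = 1.7897 bits

1.7897 bits


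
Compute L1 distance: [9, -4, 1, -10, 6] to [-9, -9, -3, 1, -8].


d = |9+ 9| + |-4+ 9| + |1+ 3| + |-10-1| + |6+ 8|
  = 18 + 5 + 4 + 11 + 14
  = 52

52


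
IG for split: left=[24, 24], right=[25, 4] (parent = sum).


Parent = [49, 28], H_parent = 0.9457
H_left = 1 (n=48), H_right = 0.5788 (n=29)
H_children = (48/77)·1 + (29/77)·0.5788 = 0.8414
IG = 0.9457 - 0.8414 = 0.1043

0.1043


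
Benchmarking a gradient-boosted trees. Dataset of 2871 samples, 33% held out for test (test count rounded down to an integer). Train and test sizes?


Test = ⌊2871·33/100⌋ = 947
Train = 2871 - 947 = 1924

Train: 1924, Test: 947


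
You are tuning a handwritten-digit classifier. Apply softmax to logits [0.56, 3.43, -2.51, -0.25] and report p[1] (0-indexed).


Exponentials: e^0.56=1.7507, e^3.43=30.8766, e^-2.51=0.0813, e^-0.25=0.7788
Sum = 33.4874
Softmax = [0.0523, 0.922, 0.0024, 0.0233]
p[1] = 30.8766/33.4874 = 0.922

0.922


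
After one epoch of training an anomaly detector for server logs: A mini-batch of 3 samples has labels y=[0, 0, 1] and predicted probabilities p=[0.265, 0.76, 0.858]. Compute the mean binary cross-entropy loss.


L[0] = -ln(1-0.265) = -ln(0.735) = 0.3079
L[1] = -ln(1-0.76) = -ln(0.24) = 1.4271
L[2] = -ln(0.858) = 0.1532
mean = (0.3079 + 1.4271 + 0.1532)/3 = 0.6294

0.6294


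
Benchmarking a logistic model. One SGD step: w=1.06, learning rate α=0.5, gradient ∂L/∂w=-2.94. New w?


w_new = w - α·∇
= 1.06 - 0.5·-2.94
= 1.06 + 1.47
= 2.53

2.53


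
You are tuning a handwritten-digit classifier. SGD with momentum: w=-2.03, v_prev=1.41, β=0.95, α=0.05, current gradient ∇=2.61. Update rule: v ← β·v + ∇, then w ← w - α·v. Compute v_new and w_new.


v_new = 0.95·1.41 + 2.61 = 1.3395 + 2.61 = 3.9495
w_new = -2.03 - 0.05·3.9495 = -2.03 - 0.197475 = -2.227475

v_new=3.9495, w_new=-2.227475


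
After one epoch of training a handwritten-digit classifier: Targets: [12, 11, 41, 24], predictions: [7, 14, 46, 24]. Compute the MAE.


Absolute errors: |12-7|=5, |11-14|=3, |41-46|=5, |24-24|=0
Sum = 13
MAE = 13/4 = 13/4

13/4


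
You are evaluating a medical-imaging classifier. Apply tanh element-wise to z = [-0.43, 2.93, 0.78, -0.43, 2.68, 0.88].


tanh(-0.43) = -0.4053
tanh(2.93) = 0.9943
tanh(0.78) = 0.6527
tanh(-0.43) = -0.4053
tanh(2.68) = 0.9906
tanh(0.88) = 0.7064
result = [-0.4053, 0.9943, 0.6527, -0.4053, 0.9906, 0.7064]

[-0.4053, 0.9943, 0.6527, -0.4053, 0.9906, 0.7064]


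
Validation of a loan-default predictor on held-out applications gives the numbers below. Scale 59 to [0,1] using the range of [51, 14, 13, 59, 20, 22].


min=13, max=59
(59-13)/(59-13) = 46/46 = 1.0

1.0


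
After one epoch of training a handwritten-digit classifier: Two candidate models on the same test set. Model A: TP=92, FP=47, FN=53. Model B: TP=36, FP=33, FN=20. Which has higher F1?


Model A: P=92/139=0.6619, R=92/145=0.6345, F1=2PR/(P+R)=2TP/(2TP+FP+FN)=184/284=0.6479
Model B: P=36/69=0.5217, R=36/56=0.6429, F1=2PR/(P+R)=2TP/(2TP+FP+FN)=72/125=0.576
0.6479 > 0.576 → Model A

Model A


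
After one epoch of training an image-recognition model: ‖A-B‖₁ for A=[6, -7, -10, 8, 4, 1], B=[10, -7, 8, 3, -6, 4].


d = |6-10| + |-7+ 7| + |-10-8| + |8-3| + |4+ 6| + |1-4|
  = 4 + 0 + 18 + 5 + 10 + 3
  = 40

40


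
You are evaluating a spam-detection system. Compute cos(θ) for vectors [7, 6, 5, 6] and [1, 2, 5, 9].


A·B = 7·1 + 6·2 + 5·5 + 6·9 = 98
‖A‖ = √146 = 12.083, ‖B‖ = √111 = 10.5357
cos = 98/(√146·√111) = 98/√16206 = 0.7698

0.7698


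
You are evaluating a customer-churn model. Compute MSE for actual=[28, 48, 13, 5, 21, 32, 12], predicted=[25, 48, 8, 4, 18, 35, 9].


Squared errors: (28-25)²=9, (48-48)²=0, (13-8)²=25, (5-4)²=1, (21-18)²=9, (32-35)²=9, (12-9)²=9
Sum = 62
MSE = 62/7 = 62/7

62/7


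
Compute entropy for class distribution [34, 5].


Probabilities: [34/39, 5/39] ≈ [0.8718, 0.1282]
H = -((34/39)·log₂(34/39) + (5/39)·log₂(5/39))
  = 0.5525 bits

0.5525 bits


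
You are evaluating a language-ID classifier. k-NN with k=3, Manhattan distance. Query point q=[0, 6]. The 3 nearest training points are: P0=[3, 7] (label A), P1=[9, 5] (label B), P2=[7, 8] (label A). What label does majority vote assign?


d(q,P0) = 4  (label A)
d(q,P1) = 10  (label B)
d(q,P2) = 9  (label A)
Votes: A=2, B=1
Majority → A

A


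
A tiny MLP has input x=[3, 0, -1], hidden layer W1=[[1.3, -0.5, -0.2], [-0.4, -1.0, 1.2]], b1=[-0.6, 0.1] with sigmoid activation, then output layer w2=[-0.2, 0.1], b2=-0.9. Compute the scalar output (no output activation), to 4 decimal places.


z1[0] = (1.3)·(3) + (-0.5)·(0) + (-0.2)·(-1) - 0.6 = 3.5
z1[1] = (-0.4)·(3) + (-1.0)·(0) + (1.2)·(-1) + 0.1 = -2.3
h = sigmoid(z1) = [0.9707, 0.0911]
output = (-0.2)·(0.9707) + (0.1)·(0.0911) - 0.9 = -1.085

-1.085


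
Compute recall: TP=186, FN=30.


Recall = TP/(TP+FN)
= 186/(186+30)
= 186/216 = 86.11%

86.11%


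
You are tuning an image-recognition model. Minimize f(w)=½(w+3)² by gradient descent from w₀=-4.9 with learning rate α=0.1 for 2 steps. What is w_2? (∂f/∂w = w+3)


step 1: grad = -4.9+3 = -1.9; w = -4.9 - 0.1·(-1.9) = -4.71
step 2: grad = -4.71+3 = -1.71; w = -4.71 - 0.1·(-1.71) = -4.539

-4.539


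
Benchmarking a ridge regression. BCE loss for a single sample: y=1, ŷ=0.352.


BCE = -[y·ln(p) + (1-y)·ln(1-p)]
= -1·ln(0.352) - 0
= -ln(0.352) = 1.0441

1.0441


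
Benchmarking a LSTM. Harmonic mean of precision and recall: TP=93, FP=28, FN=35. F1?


Precision = 93/121 = 0.7686
Recall = 93/128 = 0.7266
F1 = 2·P·R/(P+R) = 2·TP/(2·TP+FP+FN) = 186/(186+28+35) = 186/249 = 0.747

0.747


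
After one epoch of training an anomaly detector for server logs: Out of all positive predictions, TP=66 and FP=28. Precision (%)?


Precision = TP/(TP+FP)
= 66/(66+28)
= 66/94 = 70.21%

70.21%


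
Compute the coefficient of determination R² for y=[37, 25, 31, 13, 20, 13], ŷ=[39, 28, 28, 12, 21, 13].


ȳ = 23.1667
SS_res = Σ(y-ŷ)² = 24
SS_tot = Σ(y-ȳ)² = 472.83
R² = 1 - SS_res/SS_tot = 1 - 0.0508 = 0.9492

0.9492


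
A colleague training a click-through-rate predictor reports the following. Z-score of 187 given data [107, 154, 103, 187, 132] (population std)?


μ = 136.6, σ = 31.2064
z = (187 - 136.6)/31.2064 = 1.6151

1.6151


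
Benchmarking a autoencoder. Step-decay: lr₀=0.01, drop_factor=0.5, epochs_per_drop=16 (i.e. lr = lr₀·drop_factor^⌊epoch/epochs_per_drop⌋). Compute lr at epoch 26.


n_drops = ⌊26/16⌋ = 1
lr = 0.01·0.5^1 = 0.01·0.5 = 0.005

0.005


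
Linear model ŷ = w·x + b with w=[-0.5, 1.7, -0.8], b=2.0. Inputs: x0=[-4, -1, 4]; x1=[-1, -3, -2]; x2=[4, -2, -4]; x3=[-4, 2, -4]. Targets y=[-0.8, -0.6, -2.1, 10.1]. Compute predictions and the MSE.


ŷ0 = (-0.5)·(-4) + (1.7)·(-1) + (-0.8)·(4) + 2.0 = -0.9
ŷ1 = (-0.5)·(-1) + (1.7)·(-3) + (-0.8)·(-2) + 2.0 = -1.0
ŷ2 = (-0.5)·(4) + (1.7)·(-2) + (-0.8)·(-4) + 2.0 = -0.2
ŷ3 = (-0.5)·(-4) + (1.7)·(2) + (-0.8)·(-4) + 2.0 = 10.6
errors² = [0.01, 0.16, 3.61, 0.25]
MSE = 4.0300/4 = 1.0075

1.0075


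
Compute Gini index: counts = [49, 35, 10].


Probabilities: [49/94, 35/94, 10/94] ≈ [0.5213, 0.3723, 0.1064]
Σpᵢ² = (2401 + 1225 + 100)/94² = 3726/8836
Gini = 1 - Σpᵢ² = 1 - 3726/8836 = 0.5783

0.5783


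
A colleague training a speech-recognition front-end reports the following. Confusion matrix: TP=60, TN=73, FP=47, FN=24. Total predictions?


Total = TP + TN + FP + FN
= 60 + 73 + 47 + 24
= 204
(Predicted positive: 107, predicted negative: 97)

204


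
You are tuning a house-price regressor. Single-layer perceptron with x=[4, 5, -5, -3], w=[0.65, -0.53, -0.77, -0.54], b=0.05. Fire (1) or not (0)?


z = (4)·(0.65) + (5)·(-0.53) + (-5)·(-0.77) + (-3)·(-0.54) + 0.05
  = 5.47
step(z) = 1 (z≥0)

1


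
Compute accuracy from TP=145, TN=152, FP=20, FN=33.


Accuracy = (TP+TN)/(TP+TN+FP+FN)
= (145+152)/(350)
= 297/350 = 84.86%

84.86%


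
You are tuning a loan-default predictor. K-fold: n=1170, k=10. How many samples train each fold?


Fold size = 1170/10 = 117
Training per fold = 1170 - 117 = 1053

1053


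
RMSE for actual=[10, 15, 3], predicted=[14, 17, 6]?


MSE = 29/3 = 9.6667
RMSE = √(29/3) = 3.1091

3.1091


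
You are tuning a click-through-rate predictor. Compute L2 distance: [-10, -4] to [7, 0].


d = √((-10-7)² + (-4-0)²)
  = √(289 + 16)
  = √305 = 17.4642

17.4642


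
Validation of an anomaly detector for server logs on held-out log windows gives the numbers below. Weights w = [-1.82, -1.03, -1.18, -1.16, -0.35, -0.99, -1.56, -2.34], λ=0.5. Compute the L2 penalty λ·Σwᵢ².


‖w‖₂² = (-1.82)² + (-1.03)² + (-1.18)² + (-1.16)² + (-0.35)² + (-0.99)² + (-1.56)² + (-2.34)²
     = 3.3124 + 1.0609 + 1.3924 + 1.3456 + 0.1225 + 0.9801 + 2.4336 + 5.4756
     = 16.1231
λ·‖w‖₂² = 0.5·16.1231 = 8.06155

8.06155


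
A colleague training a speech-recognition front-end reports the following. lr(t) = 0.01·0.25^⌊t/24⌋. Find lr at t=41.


n_drops = ⌊41/24⌋ = 1
lr = 0.01·0.25^1 = 0.01·0.25 = 0.0025

0.0025


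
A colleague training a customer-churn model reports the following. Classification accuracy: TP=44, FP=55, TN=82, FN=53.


Accuracy = (TP+TN)/(TP+TN+FP+FN)
= (44+82)/(234)
= 126/234 = 53.85%

53.85%


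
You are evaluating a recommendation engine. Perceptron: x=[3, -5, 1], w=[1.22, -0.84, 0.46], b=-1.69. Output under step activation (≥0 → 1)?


z = (3)·(1.22) + (-5)·(-0.84) + (1)·(0.46) - 1.69
  = 6.63
step(z) = 1 (z≥0)

1


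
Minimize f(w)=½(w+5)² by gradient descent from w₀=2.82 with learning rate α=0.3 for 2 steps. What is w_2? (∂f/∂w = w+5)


step 1: grad = 2.82+5 = 7.82; w = 2.82 - 0.3·(7.82) = 0.474
step 2: grad = 0.474+5 = 5.474; w = 0.474 - 0.3·(5.474) = -1.1682

-1.1682


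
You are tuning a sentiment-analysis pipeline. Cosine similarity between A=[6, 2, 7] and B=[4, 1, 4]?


A·B = 6·4 + 2·1 + 7·4 = 54
‖A‖ = √89 = 9.434, ‖B‖ = √33 = 5.7446
cos = 54/(√89·√33) = 54/√2937 = 0.9964

0.9964


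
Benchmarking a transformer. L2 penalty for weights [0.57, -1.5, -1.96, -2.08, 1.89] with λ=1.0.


‖w‖₂² = (0.57)² + (-1.5)² + (-1.96)² + (-2.08)² + (1.89)²
     = 0.3249 + 2.25 + 3.8416 + 4.3264 + 3.5721
     = 14.315
λ·‖w‖₂² = 1.0·14.315 = 14.315

14.315


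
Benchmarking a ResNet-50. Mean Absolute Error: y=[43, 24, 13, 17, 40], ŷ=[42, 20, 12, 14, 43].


Absolute errors: |43-42|=1, |24-20|=4, |13-12|=1, |17-14|=3, |40-43|=3
Sum = 12
MAE = 12/5 = 12/5

12/5


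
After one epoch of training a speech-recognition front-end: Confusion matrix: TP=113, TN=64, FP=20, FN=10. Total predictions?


Total = TP + TN + FP + FN
= 113 + 64 + 20 + 10
= 207
(Predicted positive: 133, predicted negative: 74)

207


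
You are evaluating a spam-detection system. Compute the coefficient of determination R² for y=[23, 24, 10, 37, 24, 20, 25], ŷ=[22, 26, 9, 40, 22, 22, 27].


ȳ = 23.2857
SS_res = Σ(y-ŷ)² = 27
SS_tot = Σ(y-ȳ)² = 379.43
R² = 1 - SS_res/SS_tot = 1 - 0.0712 = 0.9288

0.9288


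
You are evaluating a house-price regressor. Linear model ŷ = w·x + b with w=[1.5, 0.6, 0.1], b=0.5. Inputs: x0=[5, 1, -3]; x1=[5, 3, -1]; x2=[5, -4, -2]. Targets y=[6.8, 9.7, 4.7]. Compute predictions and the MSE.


ŷ0 = (1.5)·(5) + (0.6)·(1) + (0.1)·(-3) + 0.5 = 8.3
ŷ1 = (1.5)·(5) + (0.6)·(3) + (0.1)·(-1) + 0.5 = 9.7
ŷ2 = (1.5)·(5) + (0.6)·(-4) + (0.1)·(-2) + 0.5 = 5.4
errors² = [2.25, 0.0, 0.49]
MSE = 2.7400/3 = 0.9133

0.9133


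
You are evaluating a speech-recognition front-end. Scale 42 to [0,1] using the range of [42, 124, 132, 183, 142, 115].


min=42, max=183
(42-42)/(183-42) = 0/141 = 0.0

0.0


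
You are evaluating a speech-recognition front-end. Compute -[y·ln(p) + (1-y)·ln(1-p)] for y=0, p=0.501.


BCE = -[y·ln(p) + (1-y)·ln(1-p)]
= -0 - 1·ln(1-0.501)
= -ln(0.499) = 0.6951

0.6951


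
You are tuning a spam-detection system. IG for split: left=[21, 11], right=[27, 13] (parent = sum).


Parent = [48, 24], H_parent = 0.9183
H_left = 0.9284 (n=32), H_right = 0.9097 (n=40)
H_children = (32/72)·0.9284 + (40/72)·0.9097 = 0.918
IG = 0.9183 - 0.918 = 0.0003

0.0003


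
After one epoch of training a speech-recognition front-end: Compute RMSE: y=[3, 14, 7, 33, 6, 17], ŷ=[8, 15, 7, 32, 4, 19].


MSE = 35/6 = 5.8333
RMSE = √(35/6) = 2.4152

2.4152


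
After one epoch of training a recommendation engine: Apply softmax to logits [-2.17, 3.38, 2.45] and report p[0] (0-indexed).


Exponentials: e^-2.17=0.1142, e^3.38=29.3708, e^2.45=11.5883
Sum = 41.0733
Softmax = [0.0028, 0.7151, 0.2821]
p[0] = 0.1142/41.0733 = 0.0028

0.0028


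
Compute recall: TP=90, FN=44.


Recall = TP/(TP+FN)
= 90/(90+44)
= 90/134 = 67.16%

67.16%


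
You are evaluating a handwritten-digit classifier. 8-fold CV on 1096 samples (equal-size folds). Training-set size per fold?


Fold size = 1096/8 = 137
Training per fold = 1096 - 137 = 959

959


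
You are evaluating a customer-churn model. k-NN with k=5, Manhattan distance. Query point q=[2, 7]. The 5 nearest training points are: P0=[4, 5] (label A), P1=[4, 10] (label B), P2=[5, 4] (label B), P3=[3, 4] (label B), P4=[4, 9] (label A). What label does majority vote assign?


d(q,P0) = 4  (label A)
d(q,P1) = 5  (label B)
d(q,P2) = 6  (label B)
d(q,P3) = 4  (label B)
d(q,P4) = 4  (label A)
Votes: A=2, B=3
Majority → B

B


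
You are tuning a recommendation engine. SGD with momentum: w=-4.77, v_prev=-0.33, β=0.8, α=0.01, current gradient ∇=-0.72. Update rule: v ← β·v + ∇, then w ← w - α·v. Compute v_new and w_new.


v_new = 0.8·-0.33 - 0.72 = -0.264 - 0.72 = -0.984
w_new = -4.77 - 0.01·-0.984 = -4.77 + 0.00984 = -4.76016

v_new=-0.984, w_new=-4.76016


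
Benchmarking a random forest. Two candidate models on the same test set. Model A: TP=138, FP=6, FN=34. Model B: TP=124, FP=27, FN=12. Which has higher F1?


Model A: P=138/144=0.9583, R=138/172=0.8023, F1=2PR/(P+R)=2TP/(2TP+FP+FN)=276/316=0.8734
Model B: P=124/151=0.8212, R=124/136=0.9118, F1=2PR/(P+R)=2TP/(2TP+FP+FN)=248/287=0.8641
0.8734 > 0.8641 → Model A

Model A


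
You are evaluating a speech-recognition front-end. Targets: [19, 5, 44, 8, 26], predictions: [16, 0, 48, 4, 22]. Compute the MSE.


Squared errors: (19-16)²=9, (5-0)²=25, (44-48)²=16, (8-4)²=16, (26-22)²=16
Sum = 82
MSE = 82/5 = 82/5

82/5


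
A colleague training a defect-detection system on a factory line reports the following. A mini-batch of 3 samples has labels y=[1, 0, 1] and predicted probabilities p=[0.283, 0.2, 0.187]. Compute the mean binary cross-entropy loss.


L[0] = -ln(0.283) = 1.2623
L[1] = -ln(1-0.2) = -ln(0.8) = 0.2231
L[2] = -ln(0.187) = 1.6766
mean = (1.2623 + 0.2231 + 1.6766)/3 = 1.054

1.054


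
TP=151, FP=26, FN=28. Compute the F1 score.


Precision = 151/177 = 0.8531
Recall = 151/179 = 0.8436
F1 = 2·P·R/(P+R) = 2·TP/(2·TP+FP+FN) = 302/(302+26+28) = 302/356 = 0.8483

0.8483


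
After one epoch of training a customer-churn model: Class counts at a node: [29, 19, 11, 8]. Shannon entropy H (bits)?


Probabilities: [29/67, 19/67, 11/67, 8/67] ≈ [0.4328, 0.2836, 0.1642, 0.1194]
H = -((29/67)·log₂(29/67) + (19/67)·log₂(19/67) + (11/67)·log₂(11/67) + (8/67)·log₂(8/67))
  = 1.8326 bits

1.8326 bits


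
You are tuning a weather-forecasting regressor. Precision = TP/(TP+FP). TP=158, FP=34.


Precision = TP/(TP+FP)
= 158/(158+34)
= 158/192 = 82.29%

82.29%


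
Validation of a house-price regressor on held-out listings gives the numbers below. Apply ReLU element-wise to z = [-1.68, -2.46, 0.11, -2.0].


ReLU(-1.68) = max(0, -1.68) = 0.0
ReLU(-2.46) = max(0, -2.46) = 0.0
ReLU(0.11) = max(0, 0.11) = 0.11
ReLU(-2.0) = max(0, -2.0) = 0.0
result = [0.0, 0.0, 0.11, 0.0]

[0.0, 0.0, 0.11, 0.0]


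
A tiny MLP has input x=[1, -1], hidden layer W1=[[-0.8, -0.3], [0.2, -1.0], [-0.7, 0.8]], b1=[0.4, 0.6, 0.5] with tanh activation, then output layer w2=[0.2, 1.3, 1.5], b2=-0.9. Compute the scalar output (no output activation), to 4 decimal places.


z1[0] = (-0.8)·(1) + (-0.3)·(-1) + 0.4 = -0.1
z1[1] = (0.2)·(1) + (-1.0)·(-1) + 0.6 = 1.8
z1[2] = (-0.7)·(1) + (0.8)·(-1) + 0.5 = -1.0
h = tanh(z1) = [-0.0997, 0.9468, -0.7616]
output = (0.2)·(-0.0997) + (1.3)·(0.9468) + (1.5)·(-0.7616) - 0.9 = -0.8315

-0.8315


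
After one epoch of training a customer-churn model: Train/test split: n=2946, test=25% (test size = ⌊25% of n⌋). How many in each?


Test = ⌊2946·25/100⌋ = 736
Train = 2946 - 736 = 2210

Train: 2210, Test: 736


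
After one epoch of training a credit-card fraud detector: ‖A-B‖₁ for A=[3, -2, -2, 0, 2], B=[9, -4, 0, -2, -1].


d = |3-9| + |-2+ 4| + |-2-0| + |0+ 2| + |2+ 1|
  = 6 + 2 + 2 + 2 + 3
  = 15

15


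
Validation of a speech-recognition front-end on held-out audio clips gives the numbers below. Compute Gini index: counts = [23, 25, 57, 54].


Probabilities: [23/159, 25/159, 57/159, 54/159] ≈ [0.1447, 0.1572, 0.3585, 0.3396]
Σpᵢ² = (529 + 625 + 3249 + 2916)/159² = 7319/25281
Gini = 1 - Σpᵢ² = 1 - 7319/25281 = 0.7105

0.7105


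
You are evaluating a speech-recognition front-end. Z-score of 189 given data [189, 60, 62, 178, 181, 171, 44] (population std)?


μ = 126.4286, σ = 61.9881
z = (189 - 126.4286)/61.9881 = 1.0094

1.0094


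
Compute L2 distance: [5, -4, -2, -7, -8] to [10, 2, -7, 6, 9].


d = √((5-10)² + (-4-2)² + (-2+ 7)² + (-7-6)² + (-8-9)²)
  = √(25 + 36 + 25 + 169 + 289)
  = √544 = 23.3238

23.3238


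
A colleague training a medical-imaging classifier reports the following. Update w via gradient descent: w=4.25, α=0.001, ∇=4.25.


w_new = w - α·∇
= 4.25 - 0.001·4.25
= 4.25 - 0.00425
= 4.24575

4.24575


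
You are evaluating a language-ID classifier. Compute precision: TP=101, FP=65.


Precision = TP/(TP+FP)
= 101/(101+65)
= 101/166 = 60.84%

60.84%


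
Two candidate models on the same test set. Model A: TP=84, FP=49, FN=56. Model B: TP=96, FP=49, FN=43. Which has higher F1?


Model A: P=84/133=0.6316, R=84/140=0.6, F1=2PR/(P+R)=2TP/(2TP+FP+FN)=168/273=0.6154
Model B: P=96/145=0.6621, R=96/139=0.6906, F1=2PR/(P+R)=2TP/(2TP+FP+FN)=192/284=0.6761
0.6154 < 0.6761 → Model B

Model B


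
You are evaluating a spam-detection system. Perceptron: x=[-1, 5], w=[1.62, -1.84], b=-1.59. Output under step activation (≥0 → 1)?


z = (-1)·(1.62) + (5)·(-1.84) - 1.59
  = -12.41
step(z) = 0 (z<0)

0


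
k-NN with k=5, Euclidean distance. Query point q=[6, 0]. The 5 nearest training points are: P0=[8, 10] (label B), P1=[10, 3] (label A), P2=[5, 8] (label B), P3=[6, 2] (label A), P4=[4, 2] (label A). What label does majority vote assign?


d(q,P0) = 10.198  (label B)
d(q,P1) = 5.0  (label A)
d(q,P2) = 8.0623  (label B)
d(q,P3) = 2.0  (label A)
d(q,P4) = 2.8284  (label A)
Votes: A=3, B=2
Majority → A

A


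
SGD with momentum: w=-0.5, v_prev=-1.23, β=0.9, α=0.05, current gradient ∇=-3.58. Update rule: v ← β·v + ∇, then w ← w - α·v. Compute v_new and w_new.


v_new = 0.9·-1.23 - 3.58 = -1.107 - 3.58 = -4.687
w_new = -0.5 - 0.05·-4.687 = -0.5 + 0.23435 = -0.26565

v_new=-4.687, w_new=-0.26565


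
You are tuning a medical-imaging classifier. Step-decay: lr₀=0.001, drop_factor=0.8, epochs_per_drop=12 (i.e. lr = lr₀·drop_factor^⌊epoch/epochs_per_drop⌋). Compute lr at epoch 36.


n_drops = ⌊36/12⌋ = 3
lr = 0.001·0.8^3 = 0.001·0.512 = 0.000512

0.000512


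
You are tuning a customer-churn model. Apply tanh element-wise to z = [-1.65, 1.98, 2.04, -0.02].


tanh(-1.65) = -0.9289
tanh(1.98) = 0.9626
tanh(2.04) = 0.9667
tanh(-0.02) = -0.02
result = [-0.9289, 0.9626, 0.9667, -0.02]

[-0.9289, 0.9626, 0.9667, -0.02]


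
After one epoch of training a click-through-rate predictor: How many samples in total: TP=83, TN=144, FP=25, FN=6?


Total = TP + TN + FP + FN
= 83 + 144 + 25 + 6
= 258
(Predicted positive: 108, predicted negative: 150)

258


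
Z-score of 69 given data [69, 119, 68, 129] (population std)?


μ = 96.25, σ = 27.9766
z = (69 - 96.25)/27.9766 = -0.974

-0.974


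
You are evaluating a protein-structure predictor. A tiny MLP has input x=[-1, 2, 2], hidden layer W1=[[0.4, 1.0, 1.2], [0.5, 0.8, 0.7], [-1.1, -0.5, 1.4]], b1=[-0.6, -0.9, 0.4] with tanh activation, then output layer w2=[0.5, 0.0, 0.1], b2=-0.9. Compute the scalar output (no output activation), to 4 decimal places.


z1[0] = (0.4)·(-1) + (1.0)·(2) + (1.2)·(2) - 0.6 = 3.4
z1[1] = (0.5)·(-1) + (0.8)·(2) + (0.7)·(2) - 0.9 = 1.6
z1[2] = (-1.1)·(-1) + (-0.5)·(2) + (1.4)·(2) + 0.4 = 3.3
h = tanh(z1) = [0.9978, 0.9217, 0.9973]
output = (0.5)·(0.9978) + (0.0)·(0.9217) + (0.1)·(0.9973) - 0.9 = -0.3014

-0.3014


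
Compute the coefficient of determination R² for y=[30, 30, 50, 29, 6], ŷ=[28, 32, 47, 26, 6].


ȳ = 29
SS_res = Σ(y-ŷ)² = 26
SS_tot = Σ(y-ȳ)² = 972
R² = 1 - SS_res/SS_tot = 1 - 0.0267 = 0.9733

0.9733


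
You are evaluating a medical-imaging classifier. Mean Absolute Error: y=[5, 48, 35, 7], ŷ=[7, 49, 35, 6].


Absolute errors: |5-7|=2, |48-49|=1, |35-35|=0, |7-6|=1
Sum = 4
MAE = 4/4 = 1

1


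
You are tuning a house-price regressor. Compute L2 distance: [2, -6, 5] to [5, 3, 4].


d = √((2-5)² + (-6-3)² + (5-4)²)
  = √(9 + 81 + 1)
  = √91 = 9.5394

9.5394


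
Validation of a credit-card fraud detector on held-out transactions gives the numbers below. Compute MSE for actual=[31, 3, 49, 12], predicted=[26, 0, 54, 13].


Squared errors: (31-26)²=25, (3-0)²=9, (49-54)²=25, (12-13)²=1
Sum = 60
MSE = 60/4 = 15

15


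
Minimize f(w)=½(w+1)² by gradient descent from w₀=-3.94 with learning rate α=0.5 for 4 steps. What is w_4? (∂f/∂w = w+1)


step 1: grad = -3.94+1 = -2.94; w = -3.94 - 0.5·(-2.94) = -2.47
step 2: grad = -2.47+1 = -1.47; w = -2.47 - 0.5·(-1.47) = -1.735
step 3: grad = -1.735+1 = -0.735; w = -1.735 - 0.5·(-0.735) = -1.3675
step 4: grad = -1.3675+1 = -0.3675; w = -1.3675 - 0.5·(-0.3675) = -1.18375

-1.18375


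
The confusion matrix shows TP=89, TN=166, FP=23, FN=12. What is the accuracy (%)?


Accuracy = (TP+TN)/(TP+TN+FP+FN)
= (89+166)/(290)
= 255/290 = 87.93%

87.93%


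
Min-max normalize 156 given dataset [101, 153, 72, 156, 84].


min=72, max=156
(156-72)/(156-72) = 84/84 = 1.0

1.0


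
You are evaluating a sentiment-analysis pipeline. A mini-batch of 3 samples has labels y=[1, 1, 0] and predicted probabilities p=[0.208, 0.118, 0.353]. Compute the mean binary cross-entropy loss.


L[0] = -ln(0.208) = 1.5702
L[1] = -ln(0.118) = 2.1371
L[2] = -ln(1-0.353) = -ln(0.647) = 0.4354
mean = (1.5702 + 2.1371 + 0.4354)/3 = 1.3809

1.3809


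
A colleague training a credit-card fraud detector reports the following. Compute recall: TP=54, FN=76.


Recall = TP/(TP+FN)
= 54/(54+76)
= 54/130 = 41.54%

41.54%


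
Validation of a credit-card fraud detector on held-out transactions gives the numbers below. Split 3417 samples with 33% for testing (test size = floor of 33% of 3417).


Test = ⌊3417·33/100⌋ = 1127
Train = 3417 - 1127 = 2290

Train: 2290, Test: 1127


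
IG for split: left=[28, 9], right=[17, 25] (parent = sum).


Parent = [45, 34], H_parent = 0.986
H_left = 0.8004 (n=37), H_right = 0.9737 (n=42)
H_children = (37/79)·0.8004 + (42/79)·0.9737 = 0.8925
IG = 0.986 - 0.8925 = 0.0935

0.0935


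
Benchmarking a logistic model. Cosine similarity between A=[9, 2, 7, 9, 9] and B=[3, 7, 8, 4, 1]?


A·B = 9·3 + 2·7 + 7·8 + 9·4 + 9·1 = 142
‖A‖ = √296 = 17.2047, ‖B‖ = √139 = 11.7898
cos = 142/(√296·√139) = 142/√41144 = 0.7001

0.7001


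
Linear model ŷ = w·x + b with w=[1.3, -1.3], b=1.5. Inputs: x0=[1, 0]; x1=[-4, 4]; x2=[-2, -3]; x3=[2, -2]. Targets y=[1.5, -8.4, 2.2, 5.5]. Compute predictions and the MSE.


ŷ0 = (1.3)·(1) + (-1.3)·(0) + 1.5 = 2.8
ŷ1 = (1.3)·(-4) + (-1.3)·(4) + 1.5 = -8.9
ŷ2 = (1.3)·(-2) + (-1.3)·(-3) + 1.5 = 2.8
ŷ3 = (1.3)·(2) + (-1.3)·(-2) + 1.5 = 6.7
errors² = [1.69, 0.25, 0.36, 1.44]
MSE = 3.7400/4 = 0.935

0.935


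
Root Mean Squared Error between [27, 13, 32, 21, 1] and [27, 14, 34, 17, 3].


MSE = 25/5 = 5
RMSE = √(25/5) = 2.2361

2.2361


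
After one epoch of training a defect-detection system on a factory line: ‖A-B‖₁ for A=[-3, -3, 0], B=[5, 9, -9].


d = |-3-5| + |-3-9| + |0+ 9|
  = 8 + 12 + 9
  = 29

29


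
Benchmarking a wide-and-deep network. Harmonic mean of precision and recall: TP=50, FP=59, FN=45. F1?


Precision = 50/109 = 0.4587
Recall = 50/95 = 0.5263
F1 = 2·P·R/(P+R) = 2·TP/(2·TP+FP+FN) = 100/(100+59+45) = 100/204 = 0.4902

0.4902


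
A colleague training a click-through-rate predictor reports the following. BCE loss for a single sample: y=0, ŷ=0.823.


BCE = -[y·ln(p) + (1-y)·ln(1-p)]
= -0 - 1·ln(1-0.823)
= -ln(0.177) = 1.7316

1.7316


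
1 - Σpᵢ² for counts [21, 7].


Probabilities: [21/28, 7/28] ≈ [0.75, 0.25]
Σpᵢ² = (441 + 49)/28² = 490/784
Gini = 1 - Σpᵢ² = 1 - 490/784 = 0.375

0.375


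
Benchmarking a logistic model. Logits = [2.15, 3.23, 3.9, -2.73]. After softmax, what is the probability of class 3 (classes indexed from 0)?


Exponentials: e^2.15=8.5849, e^3.23=25.2797, e^3.9=49.4024, e^-2.73=0.0652
Sum = 83.3322
Softmax = [0.103, 0.3034, 0.5928, 0.0008]
p[3] = 0.0652/83.3322 = 0.0008

0.0008
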